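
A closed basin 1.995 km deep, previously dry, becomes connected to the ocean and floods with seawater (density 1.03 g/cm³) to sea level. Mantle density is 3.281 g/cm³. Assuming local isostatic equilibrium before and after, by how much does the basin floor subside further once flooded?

After flooding the water column is d + s deep. Its weight must equal the weight of mantle displaced by the extra subsidence s: (d + s) ρ_w = s ρ_m.
s = d ρ_w / (ρ_m − ρ_w) = 1.995 km × 1.03/(3.281 − 1.03) = 0.913 km.

0.913 km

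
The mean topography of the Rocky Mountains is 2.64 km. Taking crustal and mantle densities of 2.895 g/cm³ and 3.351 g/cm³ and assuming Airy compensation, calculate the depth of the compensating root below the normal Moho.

By Archimedes' principle applied to the lithosphere: the weight of the topography is balanced by the buoyancy of the root, ρ_c h = (ρ_m − ρ_c) r.
r = h · ρ_c / (ρ_m − ρ_c) = 2.64 km × 2.895 / (3.351 − 2.895) = 16.8 km.

16.8 km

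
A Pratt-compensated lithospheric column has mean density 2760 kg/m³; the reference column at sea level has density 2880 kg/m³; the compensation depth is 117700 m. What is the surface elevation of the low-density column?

5120 m

ρ_ref D = ρ (D + h) → h = D (ρ_ref − ρ)/ρ.
h = 117700 m × (2880 − 2760)/2760 = 5120 m.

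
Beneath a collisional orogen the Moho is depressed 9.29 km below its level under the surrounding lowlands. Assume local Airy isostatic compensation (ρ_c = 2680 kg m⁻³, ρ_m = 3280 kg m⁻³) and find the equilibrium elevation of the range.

2.08 km

Balancing pressure at the compensation depth: ρ_c h = (ρ_m − ρ_c) r.
h = r (ρ_m − ρ_c) / ρ_c = 9.29 km × (3280 − 2680) / 2680 = 2.08 km.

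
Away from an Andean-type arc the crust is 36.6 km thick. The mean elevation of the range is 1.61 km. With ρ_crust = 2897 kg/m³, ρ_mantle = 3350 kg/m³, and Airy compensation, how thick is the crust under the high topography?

48.5 km

Root depth r = h ρ_c / (ρ_m − ρ_c) = 1.61 km × 2897 / 453 = 10.3 km.
Total thickness = T + h + r = 36.6 km + 1.61 km + 10.3 km = 48.5 km.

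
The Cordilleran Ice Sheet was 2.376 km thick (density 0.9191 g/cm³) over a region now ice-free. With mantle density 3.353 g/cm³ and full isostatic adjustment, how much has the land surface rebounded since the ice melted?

0.651 km

Removing the load lets mantle flow back in; uplift u satisfies ρ_ice t = ρ_m u.
u = t ρ_ice/ρ_m = 2.376 km × 0.9191/3.353 = 0.651 km.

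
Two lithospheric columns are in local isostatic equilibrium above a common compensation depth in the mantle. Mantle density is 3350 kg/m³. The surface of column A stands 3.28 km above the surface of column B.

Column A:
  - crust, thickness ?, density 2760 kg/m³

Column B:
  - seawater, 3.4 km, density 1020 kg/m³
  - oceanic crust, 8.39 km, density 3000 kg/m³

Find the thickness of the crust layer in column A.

Take the compensation level at the base of the deeper column (depth z_c below the surface of column A) and equate Σ ρ_i t_i down to z_c; mantle fills any gap and the z_c terms cancel.
Column A: x×2760 + (z_c − 0 − x)×3350
Column B: 3.28×0 + 3.4×1020 + 8.39×3000 + (z_c − 3.28 − 11.79)×3350
The z_c×3350 term appears on both sides and cancels. Collect the known terms of each column as K = Σ(ρt)_known − 3350 × (depth of known layers): K_A = 0 − 3350×0 = 0; K_B = 28638 − 3350×(3.28 + 11.79) = −21846.5.
Balance: K_A − x×(3350 − 2760) = K_B, so x = (K_A − K_B)/(3350 − 2760) = 21846.5/590 = 37 km.

37 km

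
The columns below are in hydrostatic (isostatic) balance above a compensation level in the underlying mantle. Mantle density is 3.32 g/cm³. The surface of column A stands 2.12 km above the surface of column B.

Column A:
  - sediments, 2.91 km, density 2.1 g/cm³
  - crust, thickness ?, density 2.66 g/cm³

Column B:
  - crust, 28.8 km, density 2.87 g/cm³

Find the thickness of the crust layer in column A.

Take the compensation level at the base of the deeper column (depth z_c below the surface of column A) and equate Σ ρ_i t_i down to z_c; mantle fills any gap and the z_c terms cancel.
Column A: 2.91×2.1 + x×2.66 + (z_c − 2.91 − x)×3.32
Column B: 2.12×0 + 28.8×2.87 + (z_c − 2.12 − 28.8)×3.32
The z_c×3.32 term appears on both sides and cancels. Collect the known terms of each column as K = Σ(ρt)_known − 3.32 × (depth of known layers): K_A = 6.111 − 3.32×2.91 = −3.5502; K_B = 82.656 − 3.32×(2.12 + 28.8) = −19.9984.
Balance: K_A − x×(3.32 − 2.66) = K_B, so x = (K_A − K_B)/(3.32 − 2.66) = 16.4482/0.66 = 24.9 km.

24.9 km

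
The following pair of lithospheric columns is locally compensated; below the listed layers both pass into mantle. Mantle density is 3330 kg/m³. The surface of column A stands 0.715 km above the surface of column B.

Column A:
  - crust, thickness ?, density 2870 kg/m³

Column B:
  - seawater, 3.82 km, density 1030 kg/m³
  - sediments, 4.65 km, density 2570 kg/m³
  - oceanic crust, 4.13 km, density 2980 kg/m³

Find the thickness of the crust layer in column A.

Take the compensation level at the base of the deeper column (depth z_c below the surface of column A) and equate Σ ρ_i t_i down to z_c; mantle fills any gap and the z_c terms cancel.
Column A: x×2870 + (z_c − 0 − x)×3330
Column B: 0.715×0 + 3.82×1030 + 4.65×2570 + 4.13×2980 + (z_c − 0.715 − 12.6)×3330
The z_c×3330 term appears on both sides and cancels. Collect the known terms of each column as K = Σ(ρt)_known − 3330 × (depth of known layers): K_A = 0 − 3330×0 = 0; K_B = 28192.5 − 3330×(0.715 + 12.6) = −16146.45.
Balance: K_A − x×(3330 − 2870) = K_B, so x = (K_A − K_B)/(3330 − 2870) = 16146.5/460 = 35.1 km.

35.1 km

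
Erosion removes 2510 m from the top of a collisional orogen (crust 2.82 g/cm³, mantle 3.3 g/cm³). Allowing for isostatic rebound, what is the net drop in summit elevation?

365 m

Rebound u = e ρ_c/ρ_m = 2510 m × 2.82/3.3 = 2145 m.
Net surface drop = e − u = 2510 m − 2145 m = e (ρ_m − ρ_c)/ρ_m = 365 m.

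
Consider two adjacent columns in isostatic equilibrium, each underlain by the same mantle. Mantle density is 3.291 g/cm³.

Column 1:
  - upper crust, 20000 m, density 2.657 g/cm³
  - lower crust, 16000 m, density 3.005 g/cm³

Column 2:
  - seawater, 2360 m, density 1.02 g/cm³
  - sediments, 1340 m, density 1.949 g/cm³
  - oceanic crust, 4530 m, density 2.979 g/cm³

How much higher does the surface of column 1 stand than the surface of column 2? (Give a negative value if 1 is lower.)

2640 m

For any compensation level in the mantle, the mantle terms cancel and isostasy reduces to e = (Σt_1 − Σt_2) − (Σ(ρt)_1 − Σ(ρt)_2) / ρ_m.
Σt_1 = 36000 m; Σt_2 = 8230 m; Σ(ρt)_1 = 101220; Σ(ρt)_2 = 18513.73 (in m·g/cm³).
e = (36000 − 8230) − (101220 − 18513.73) / 3.291 = 2640 m.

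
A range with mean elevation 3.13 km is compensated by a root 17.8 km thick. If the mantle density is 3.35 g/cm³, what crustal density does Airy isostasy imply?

2.85 g/cm³

ρ_c h = (ρ_m − ρ_c) r → ρ_c (h + r) = ρ_m r → ρ_c = ρ_m r / (h + r).
ρ_c = 3.35 × 17.8 km / (3.13 km + 17.8 km) = 2.85 g/cm³.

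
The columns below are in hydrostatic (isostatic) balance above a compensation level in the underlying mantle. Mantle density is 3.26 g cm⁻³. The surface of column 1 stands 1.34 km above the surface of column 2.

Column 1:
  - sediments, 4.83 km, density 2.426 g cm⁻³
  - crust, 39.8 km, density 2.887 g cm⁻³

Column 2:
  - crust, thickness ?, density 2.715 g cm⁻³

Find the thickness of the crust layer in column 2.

Take the compensation level at the base of the deeper column (depth z_c below the surface of column 1) and equate Σ ρ_i t_i down to z_c; mantle fills any gap and the z_c terms cancel.
Column 1: 4.83×2.426 + 39.8×2.887 + (z_c − 44.63)×3.26
Column 2: 1.34×0 + x×2.715 + (z_c − 1.34 − 0 − x)×3.26
The z_c×3.26 term appears on both sides and cancels. Collect the known terms of each column as K = Σ(ρt)_known − 3.26 × (depth of known layers): K_1 = 126.62018 − 3.26×44.63 = −18.87362; K_2 = 0 − 3.26×(1.34 + 0) = −4.3684.
Balance: K_1 = K_2 − x×(3.26 − 2.715), so x = (K_2 − K_1)/(3.26 − 2.715) = 14.5052/0.545 = 26.6 km.

26.6 km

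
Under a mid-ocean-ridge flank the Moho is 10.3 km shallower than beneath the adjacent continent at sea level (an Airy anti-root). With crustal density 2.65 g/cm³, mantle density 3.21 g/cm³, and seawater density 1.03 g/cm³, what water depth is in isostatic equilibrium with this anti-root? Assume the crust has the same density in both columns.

Replacing a thickness d of crust by seawater at the top must be balanced by replacing crust with mantle at the base: d (ρ_c − ρ_w) = a (ρ_m − ρ_c).
d = a (ρ_m − ρ_c)/(ρ_c − ρ_w) = 10.3 km × 0.56/1.62 = 3.56 km.

3.56 km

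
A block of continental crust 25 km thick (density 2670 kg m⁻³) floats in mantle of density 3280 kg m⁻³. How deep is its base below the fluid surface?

Draft d = t ρ_obj/ρ_fluid = 25 km × 2670/3280 = 20.4 km.

20.4 km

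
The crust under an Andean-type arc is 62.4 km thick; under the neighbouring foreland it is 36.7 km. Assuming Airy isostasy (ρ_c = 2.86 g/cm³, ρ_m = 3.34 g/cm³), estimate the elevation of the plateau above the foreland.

Excess crust Δ = 62.4 km − 36.7 km = 25.7 km, split between elevation h and root r with h + r = Δ.
Airy balance ρ_c h = (ρ_m − ρ_c) r gives r = h ρ_c/(ρ_m − ρ_c), so h (1 + ρ_c/(ρ_m − ρ_c)) = Δ, i.e. h = Δ (ρ_m − ρ_c)/ρ_m.
h = 25.7 km × 0.48/3.34 = 3.69 km.

3.69 km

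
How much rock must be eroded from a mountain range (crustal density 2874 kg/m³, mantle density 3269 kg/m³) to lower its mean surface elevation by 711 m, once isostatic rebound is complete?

5880 m

Net drop Δ = e − u = e − e ρ_c/ρ_m = e (ρ_m − ρ_c)/ρ_m.
e = Δ ρ_m/(ρ_m − ρ_c) = 711 m × 3269/395 = 5880 m.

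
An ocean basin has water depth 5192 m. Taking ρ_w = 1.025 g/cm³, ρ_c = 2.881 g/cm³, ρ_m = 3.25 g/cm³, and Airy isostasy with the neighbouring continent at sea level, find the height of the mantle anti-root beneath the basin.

Equating mass per unit area of the two columns: replacing crust with seawater at the top is compensated by replacing crust with mantle at the base: d (ρ_c − ρ_w) = a (ρ_m − ρ_c).
a = d (ρ_c − ρ_w)/(ρ_m − ρ_c) = 5192 m × 1.856/0.369 = 26100 m.

26100 m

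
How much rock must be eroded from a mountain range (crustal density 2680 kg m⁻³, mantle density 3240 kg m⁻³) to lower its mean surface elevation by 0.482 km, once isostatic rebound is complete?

2.79 km

Net drop Δ = e − u = e − e ρ_c/ρ_m = e (ρ_m − ρ_c)/ρ_m.
e = Δ ρ_m/(ρ_m − ρ_c) = 0.482 km × 3240/560 = 2.79 km.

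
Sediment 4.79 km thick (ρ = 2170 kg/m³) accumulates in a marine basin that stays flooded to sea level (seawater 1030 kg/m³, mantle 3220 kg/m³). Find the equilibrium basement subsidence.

Submarine loading: the sediment displaces seawater, and the subsidence is in turn flooded, so s (ρ_m − ρ_w) = t (ρ_sed − ρ_w).
s = 4.79 km × (2170 − 1030) / (3220 − 1030) = 2.49 km.

2.49 km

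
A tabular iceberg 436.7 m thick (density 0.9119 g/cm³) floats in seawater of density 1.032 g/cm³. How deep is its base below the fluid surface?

Draft d = t ρ_obj/ρ_fluid = 436.7 m × 0.9119/1.032 = 386 m.

386 m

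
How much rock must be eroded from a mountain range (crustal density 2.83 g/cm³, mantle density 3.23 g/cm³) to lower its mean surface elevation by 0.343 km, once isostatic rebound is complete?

2.77 km

Net drop Δ = e − u = e − e ρ_c/ρ_m = e (ρ_m − ρ_c)/ρ_m.
e = Δ ρ_m/(ρ_m − ρ_c) = 0.343 km × 3.23/0.4 = 2.77 km.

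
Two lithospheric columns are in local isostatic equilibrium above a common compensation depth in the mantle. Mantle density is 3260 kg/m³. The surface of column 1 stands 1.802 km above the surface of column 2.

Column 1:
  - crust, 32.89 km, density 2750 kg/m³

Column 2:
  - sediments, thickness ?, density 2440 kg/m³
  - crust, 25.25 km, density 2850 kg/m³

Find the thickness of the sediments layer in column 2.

Take the compensation level at the base of the deeper column (depth z_c below the surface of column 1) and equate Σ ρ_i t_i down to z_c; mantle fills any gap and the z_c terms cancel.
Column 1: 32.89×2750 + (z_c − 32.89)×3260
Column 2: 1.802×0 + x×2440 + 25.25×2850 + (z_c − 1.802 − 25.25 − x)×3260
The z_c×3260 term appears on both sides and cancels. Collect the known terms of each column as K = Σ(ρt)_known − 3260 × (depth of known layers): K_1 = 90447.5 − 3260×32.89 = −16773.9; K_2 = 71962.5 − 3260×(1.802 + 25.25) = −16227.02.
Balance: K_1 = K_2 − x×(3260 − 2440), so x = (K_2 − K_1)/(3260 − 2440) = 546.88/820 = 0.667 km.

0.667 km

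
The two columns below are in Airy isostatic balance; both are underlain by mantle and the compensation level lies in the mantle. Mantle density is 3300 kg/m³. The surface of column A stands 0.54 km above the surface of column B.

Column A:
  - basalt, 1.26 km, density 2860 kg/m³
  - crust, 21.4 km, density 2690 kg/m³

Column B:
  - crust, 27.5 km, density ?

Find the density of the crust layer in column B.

Take the compensation level at the base of the deeper column (depth z_c below the surface of column A) and equate Σ ρ_i t_i down to z_c; mantle fills any gap and the z_c terms cancel.
Column A: 1.26×2860 + 21.4×2690 + (z_c − 22.66)×3300
Column B: 0.54×0 + 27.5×ρ + (z_c − 0.54 − 27.5)×3300
The z_c×3300 term appears on both sides and cancels. Collect the known terms of each column as K = Σ(ρt)_known − 3300 × (depth of known layers): K_A = 61169.6 − 3300×22.66 = −13608.4; K_B = 0 − 3300×(0.54 + 27.5) = −92532.
Balance: K_A = K_B + 27.5×ρ, so ρ = (K_A − K_B)/27.5 = 78923.6/27.5 = 2870 kg/m³.

2870 kg/m³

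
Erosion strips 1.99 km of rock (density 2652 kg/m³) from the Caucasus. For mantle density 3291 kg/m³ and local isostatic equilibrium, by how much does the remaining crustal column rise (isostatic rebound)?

Unloading: uplift u = e ρ_c/ρ_m = 1.99 km × 2652/3291 = 1.6 km.

1.6 km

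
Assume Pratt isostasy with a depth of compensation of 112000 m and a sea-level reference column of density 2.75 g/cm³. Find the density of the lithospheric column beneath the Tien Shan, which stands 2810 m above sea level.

2.68 g/cm³

Pratt balance: ρ_ref D = ρ (D + h).
ρ = ρ_ref D/(D + h) = 2.75 × 112000 m/(112000 m + 2810 m) = 2.68 g/cm³.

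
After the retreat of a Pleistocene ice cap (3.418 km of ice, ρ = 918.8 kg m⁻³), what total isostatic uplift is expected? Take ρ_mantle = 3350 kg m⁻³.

0.937 km

Removing the load lets mantle flow back in; uplift u satisfies ρ_ice t = ρ_m u.
u = t ρ_ice/ρ_m = 3.418 km × 918.8/3350 = 0.937 km.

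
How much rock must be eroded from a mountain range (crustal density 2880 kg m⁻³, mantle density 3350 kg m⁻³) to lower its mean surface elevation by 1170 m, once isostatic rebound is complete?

Net drop Δ = e − u = e − e ρ_c/ρ_m = e (ρ_m − ρ_c)/ρ_m.
e = Δ ρ_m/(ρ_m − ρ_c) = 1170 m × 3350/470 = 8340 m.

8340 m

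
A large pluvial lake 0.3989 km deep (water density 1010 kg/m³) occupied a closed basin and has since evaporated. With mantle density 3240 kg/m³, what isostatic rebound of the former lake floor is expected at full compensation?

0.124 km

u = d ρ_w/ρ_m = 0.3989 km × 1010/3240 = 0.124 km.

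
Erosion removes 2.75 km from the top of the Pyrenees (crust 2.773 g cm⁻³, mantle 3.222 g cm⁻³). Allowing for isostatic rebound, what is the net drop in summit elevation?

Rebound u = e ρ_c/ρ_m = 2.75 km × 2.773/3.222 = 2.367 km.
Net surface drop = e − u = 2.75 km − 2.367 km = e (ρ_m − ρ_c)/ρ_m = 0.383 km.

0.383 km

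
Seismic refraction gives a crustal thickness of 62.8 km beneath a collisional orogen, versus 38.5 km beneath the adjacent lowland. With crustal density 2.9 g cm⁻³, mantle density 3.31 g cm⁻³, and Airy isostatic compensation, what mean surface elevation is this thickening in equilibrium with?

Excess crust Δ = 62.8 km − 38.5 km = 24.3 km, split between elevation h and root r with h + r = Δ.
Airy balance ρ_c h = (ρ_m − ρ_c) r gives r = h ρ_c/(ρ_m − ρ_c), so h (1 + ρ_c/(ρ_m − ρ_c)) = Δ, i.e. h = Δ (ρ_m − ρ_c)/ρ_m.
h = 24.3 km × 0.41/3.31 = 3.01 km.

3.01 km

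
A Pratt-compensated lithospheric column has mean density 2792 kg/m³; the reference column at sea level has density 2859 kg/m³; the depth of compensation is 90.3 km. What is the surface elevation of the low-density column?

2.17 km

ρ_ref D = ρ (D + h) → h = D (ρ_ref − ρ)/ρ.
h = 90.3 km × (2859 − 2792)/2792 = 2.17 km.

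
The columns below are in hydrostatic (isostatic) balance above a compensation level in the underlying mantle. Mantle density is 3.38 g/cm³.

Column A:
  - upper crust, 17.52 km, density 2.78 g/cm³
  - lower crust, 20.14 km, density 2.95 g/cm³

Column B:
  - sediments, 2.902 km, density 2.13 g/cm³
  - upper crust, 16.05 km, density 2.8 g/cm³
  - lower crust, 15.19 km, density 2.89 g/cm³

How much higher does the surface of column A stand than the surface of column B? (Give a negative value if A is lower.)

For any compensation level in the mantle, the mantle terms cancel and isostasy reduces to e = (Σt_A − Σt_B) − (Σ(ρt)_A − Σ(ρt)_B) / ρ_m.
Σt_A = 37.66 km; Σt_B = 34.142 km; Σ(ρt)_A = 108.1186; Σ(ρt)_B = 95.02036 (in km·g/cm³).
e = (37.66 − 34.142) − (108.1186 − 95.02036) / 3.38 = −0.357 km.

−0.357 km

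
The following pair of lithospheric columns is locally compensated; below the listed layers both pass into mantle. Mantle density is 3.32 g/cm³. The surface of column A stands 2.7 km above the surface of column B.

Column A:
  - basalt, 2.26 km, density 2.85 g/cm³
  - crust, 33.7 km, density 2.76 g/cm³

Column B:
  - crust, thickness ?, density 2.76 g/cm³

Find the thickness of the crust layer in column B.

19.6 km

Take the compensation level at the base of the deeper column (depth z_c below the surface of column A) and equate Σ ρ_i t_i down to z_c; mantle fills any gap and the z_c terms cancel.
Column A: 2.26×2.85 + 33.7×2.76 + (z_c − 35.96)×3.32
Column B: 2.7×0 + x×2.76 + (z_c − 2.7 − 0 − x)×3.32
The z_c×3.32 term appears on both sides and cancels. Collect the known terms of each column as K = Σ(ρt)_known − 3.32 × (depth of known layers): K_A = 99.453 − 3.32×35.96 = −19.9342; K_B = 0 − 3.32×(2.7 + 0) = −8.964.
Balance: K_A = K_B − x×(3.32 − 2.76), so x = (K_B − K_A)/(3.32 − 2.76) = 10.9702/0.56 = 19.6 km.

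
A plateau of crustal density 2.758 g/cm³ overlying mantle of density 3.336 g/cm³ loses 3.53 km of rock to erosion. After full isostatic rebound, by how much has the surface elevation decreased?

0.612 km

Rebound u = e ρ_c/ρ_m = 3.53 km × 2.758/3.336 = 2.918 km.
Net surface drop = e − u = 3.53 km − 2.918 km = e (ρ_m − ρ_c)/ρ_m = 0.612 km.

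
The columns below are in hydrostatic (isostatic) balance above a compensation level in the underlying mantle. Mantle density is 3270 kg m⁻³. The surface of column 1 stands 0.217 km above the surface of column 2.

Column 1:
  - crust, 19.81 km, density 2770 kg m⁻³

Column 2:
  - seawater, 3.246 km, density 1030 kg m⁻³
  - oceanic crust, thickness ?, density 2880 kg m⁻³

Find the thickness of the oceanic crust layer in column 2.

Take the compensation level at the base of the deeper column (depth z_c below the surface of column 1) and equate Σ ρ_i t_i down to z_c; mantle fills any gap and the z_c terms cancel.
Column 1: 19.81×2770 + (z_c − 19.81)×3270
Column 2: 0.217×0 + 3.246×1030 + x×2880 + (z_c − 0.217 − 3.246 − x)×3270
The z_c×3270 term appears on both sides and cancels. Collect the known terms of each column as K = Σ(ρt)_known − 3270 × (depth of known layers): K_1 = 54873.7 − 3270×19.81 = −9905; K_2 = 3343.38 − 3270×(0.217 + 3.246) = −7980.63.
Balance: K_1 = K_2 − x×(3270 − 2880), so x = (K_2 − K_1)/(3270 − 2880) = 1924.37/390 = 4.93 km.

4.93 km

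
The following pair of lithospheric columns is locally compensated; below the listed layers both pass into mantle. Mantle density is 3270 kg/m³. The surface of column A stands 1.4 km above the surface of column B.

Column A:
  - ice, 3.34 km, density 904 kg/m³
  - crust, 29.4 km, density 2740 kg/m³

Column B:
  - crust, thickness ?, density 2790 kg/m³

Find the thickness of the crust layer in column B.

39.4 km

Take the compensation level at the base of the deeper column (depth z_c below the surface of column A) and equate Σ ρ_i t_i down to z_c; mantle fills any gap and the z_c terms cancel.
Column A: 3.34×904 + 29.4×2740 + (z_c − 32.74)×3270
Column B: 1.4×0 + x×2790 + (z_c − 1.4 − 0 − x)×3270
The z_c×3270 term appears on both sides and cancels. Collect the known terms of each column as K = Σ(ρt)_known − 3270 × (depth of known layers): K_A = 83575.36 − 3270×32.74 = −23484.44; K_B = 0 − 3270×(1.4 + 0) = −4578.
Balance: K_A = K_B − x×(3270 − 2790), so x = (K_B − K_A)/(3270 − 2790) = 18906.4/480 = 39.4 km.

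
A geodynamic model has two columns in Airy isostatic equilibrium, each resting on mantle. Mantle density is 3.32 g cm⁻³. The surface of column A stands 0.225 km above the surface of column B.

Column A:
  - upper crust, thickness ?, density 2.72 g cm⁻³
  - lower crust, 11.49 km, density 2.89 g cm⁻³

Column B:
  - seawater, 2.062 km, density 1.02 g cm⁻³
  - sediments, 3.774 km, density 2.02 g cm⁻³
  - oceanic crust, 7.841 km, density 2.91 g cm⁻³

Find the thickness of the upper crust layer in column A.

Take the compensation level at the base of the deeper column (depth z_c below the surface of column A) and equate Σ ρ_i t_i down to z_c; mantle fills any gap and the z_c terms cancel.
Column A: x×2.72 + 11.49×2.89 + (z_c − 11.49 − x)×3.32
Column B: 0.225×0 + 2.062×1.02 + 3.774×2.02 + 7.841×2.91 + (z_c − 0.225 − 13.677)×3.32
The z_c×3.32 term appears on both sides and cancels. Collect the known terms of each column as K = Σ(ρt)_known − 3.32 × (depth of known layers): K_A = 33.2061 − 3.32×11.49 = −4.9407; K_B = 32.54403 − 3.32×(0.225 + 13.677) = −13.61061.
Balance: K_A − x×(3.32 − 2.72) = K_B, so x = (K_A − K_B)/(3.32 − 2.72) = 8.66991/0.6 = 14.4 km.

14.4 km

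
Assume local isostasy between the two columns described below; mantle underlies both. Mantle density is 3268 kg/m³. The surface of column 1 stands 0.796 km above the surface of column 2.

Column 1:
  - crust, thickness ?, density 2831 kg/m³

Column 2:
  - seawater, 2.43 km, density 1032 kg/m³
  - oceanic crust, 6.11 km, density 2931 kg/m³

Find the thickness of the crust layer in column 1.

23.1 km

Take the compensation level at the base of the deeper column (depth z_c below the surface of column 1) and equate Σ ρ_i t_i down to z_c; mantle fills any gap and the z_c terms cancel.
Column 1: x×2831 + (z_c − 0 − x)×3268
Column 2: 0.796×0 + 2.43×1032 + 6.11×2931 + (z_c − 0.796 − 8.54)×3268
The z_c×3268 term appears on both sides and cancels. Collect the known terms of each column as K = Σ(ρt)_known − 3268 × (depth of known layers): K_1 = 0 − 3268×0 = 0; K_2 = 20416.17 − 3268×(0.796 + 8.54) = −10093.878.
Balance: K_1 − x×(3268 − 2831) = K_2, so x = (K_1 − K_2)/(3268 − 2831) = 10093.9/437 = 23.1 km.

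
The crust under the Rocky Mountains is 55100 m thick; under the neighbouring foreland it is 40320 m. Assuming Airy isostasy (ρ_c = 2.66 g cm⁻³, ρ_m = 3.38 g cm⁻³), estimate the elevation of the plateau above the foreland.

Excess crust Δ = 55100 m − 40320 m = 14780 m, split between elevation h and root r with h + r = Δ.
Airy balance ρ_c h = (ρ_m − ρ_c) r gives r = h ρ_c/(ρ_m − ρ_c), so h (1 + ρ_c/(ρ_m − ρ_c)) = Δ, i.e. h = Δ (ρ_m − ρ_c)/ρ_m.
h = 14780 m × 0.72/3.38 = 3150 m.

3150 m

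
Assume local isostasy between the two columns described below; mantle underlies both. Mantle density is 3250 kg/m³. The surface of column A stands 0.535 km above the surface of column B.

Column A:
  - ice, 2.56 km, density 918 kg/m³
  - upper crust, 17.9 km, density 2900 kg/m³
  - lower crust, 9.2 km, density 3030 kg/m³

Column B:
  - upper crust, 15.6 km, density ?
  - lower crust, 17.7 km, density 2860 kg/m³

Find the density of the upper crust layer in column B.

Take the compensation level at the base of the deeper column (depth z_c below the surface of column A) and equate Σ ρ_i t_i down to z_c; mantle fills any gap and the z_c terms cancel.
Column A: 2.56×918 + 17.9×2900 + 9.2×3030 + (z_c − 29.66)×3250
Column B: 0.535×0 + 15.6×ρ + 17.7×2860 + (z_c − 0.535 − 33.3)×3250
The z_c×3250 term appears on both sides and cancels. Collect the known terms of each column as K = Σ(ρt)_known − 3250 × (depth of known layers): K_A = 82136.08 − 3250×29.66 = −14258.92; K_B = 50622 − 3250×(0.535 + 33.3) = −59341.75.
Balance: K_A = K_B + 15.6×ρ, so ρ = (K_A − K_B)/15.6 = 45082.8/15.6 = 2890 kg/m³.

2890 kg/m³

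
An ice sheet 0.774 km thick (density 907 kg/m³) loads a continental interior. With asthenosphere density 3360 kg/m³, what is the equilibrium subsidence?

Balancing pressure at the compensation depth: the ice load ρ_ice t is balanced by mantle displaced below, ρ_m s.
s = t ρ_ice / ρ_m = 0.774 km × 907/3360 = 0.209 km.

0.209 km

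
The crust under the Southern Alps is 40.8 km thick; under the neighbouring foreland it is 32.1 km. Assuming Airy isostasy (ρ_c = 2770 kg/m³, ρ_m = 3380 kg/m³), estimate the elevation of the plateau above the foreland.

1.57 km

Excess crust Δ = 40.8 km − 32.1 km = 8.7 km, split between elevation h and root r with h + r = Δ.
Airy balance ρ_c h = (ρ_m − ρ_c) r gives r = h ρ_c/(ρ_m − ρ_c), so h (1 + ρ_c/(ρ_m − ρ_c)) = Δ, i.e. h = Δ (ρ_m − ρ_c)/ρ_m.
h = 8.7 km × 610/3380 = 1.57 km.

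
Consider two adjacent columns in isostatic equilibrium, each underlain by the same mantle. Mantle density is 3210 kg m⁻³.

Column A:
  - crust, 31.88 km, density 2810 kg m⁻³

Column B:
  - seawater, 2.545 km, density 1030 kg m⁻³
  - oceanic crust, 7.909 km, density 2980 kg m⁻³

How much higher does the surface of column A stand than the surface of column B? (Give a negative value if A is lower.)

For any compensation level in the mantle, the mantle terms cancel and isostasy reduces to e = (Σt_A − Σt_B) − (Σ(ρt)_A − Σ(ρt)_B) / ρ_m.
Σt_A = 31.88 km; Σt_B = 10.454 km; Σ(ρt)_A = 89582.8; Σ(ρt)_B = 26190.17 (in km·kg m⁻³).
e = (31.88 − 10.454) − (89582.8 − 26190.17) / 3210 = 1.68 km.

1.68 km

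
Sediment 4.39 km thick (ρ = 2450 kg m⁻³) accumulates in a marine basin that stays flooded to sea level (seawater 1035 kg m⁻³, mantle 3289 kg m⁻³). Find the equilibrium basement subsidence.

Submarine loading: the sediment displaces seawater, and the subsidence is in turn flooded, so s (ρ_m − ρ_w) = t (ρ_sed − ρ_w).
s = 4.39 km × (2450 − 1035) / (3289 − 1035) = 2.76 km.

2.76 km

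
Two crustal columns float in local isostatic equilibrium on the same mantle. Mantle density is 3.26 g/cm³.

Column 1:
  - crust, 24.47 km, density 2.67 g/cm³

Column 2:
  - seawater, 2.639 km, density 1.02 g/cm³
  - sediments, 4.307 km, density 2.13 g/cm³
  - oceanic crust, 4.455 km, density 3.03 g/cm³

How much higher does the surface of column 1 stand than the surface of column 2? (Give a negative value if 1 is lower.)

For any compensation level in the mantle, the mantle terms cancel and isostasy reduces to e = (Σt_1 − Σt_2) − (Σ(ρt)_1 − Σ(ρt)_2) / ρ_m.
Σt_1 = 24.47 km; Σt_2 = 11.401 km; Σ(ρt)_1 = 65.3349; Σ(ρt)_2 = 25.36434 (in km·g/cm³).
e = (24.47 − 11.401) − (65.3349 − 25.36434) / 3.26 = 0.808 km.

0.808 km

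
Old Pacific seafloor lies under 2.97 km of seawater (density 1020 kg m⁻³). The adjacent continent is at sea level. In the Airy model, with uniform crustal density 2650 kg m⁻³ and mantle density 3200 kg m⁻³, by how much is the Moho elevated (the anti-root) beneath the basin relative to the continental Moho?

8.8 km

For local isostatic compensation: replacing crust with seawater at the top is compensated by replacing crust with mantle at the base: d (ρ_c − ρ_w) = a (ρ_m − ρ_c).
a = d (ρ_c − ρ_w)/(ρ_m − ρ_c) = 2.97 km × 1630/550 = 8.8 km.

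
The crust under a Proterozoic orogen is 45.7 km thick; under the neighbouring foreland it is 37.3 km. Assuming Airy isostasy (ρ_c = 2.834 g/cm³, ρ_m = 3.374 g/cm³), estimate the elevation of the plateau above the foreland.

Excess crust Δ = 45.7 km − 37.3 km = 8.4 km, split between elevation h and root r with h + r = Δ.
Airy balance ρ_c h = (ρ_m − ρ_c) r gives r = h ρ_c/(ρ_m − ρ_c), so h (1 + ρ_c/(ρ_m − ρ_c)) = Δ, i.e. h = Δ (ρ_m − ρ_c)/ρ_m.
h = 8.4 km × 0.54/3.374 = 1.34 km.

1.34 km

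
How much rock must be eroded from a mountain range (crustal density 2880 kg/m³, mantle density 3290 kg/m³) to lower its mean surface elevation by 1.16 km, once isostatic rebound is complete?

9.31 km

Net drop Δ = e − u = e − e ρ_c/ρ_m = e (ρ_m − ρ_c)/ρ_m.
e = Δ ρ_m/(ρ_m − ρ_c) = 1.16 km × 3290/410 = 9.31 km.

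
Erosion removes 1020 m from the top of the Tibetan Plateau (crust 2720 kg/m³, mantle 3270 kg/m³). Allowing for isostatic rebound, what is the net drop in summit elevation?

Rebound u = e ρ_c/ρ_m = 1020 m × 2720/3270 = 848.4 m.
Net surface drop = e − u = 1020 m − 848.4 m = e (ρ_m − ρ_c)/ρ_m = 172 m.

172 m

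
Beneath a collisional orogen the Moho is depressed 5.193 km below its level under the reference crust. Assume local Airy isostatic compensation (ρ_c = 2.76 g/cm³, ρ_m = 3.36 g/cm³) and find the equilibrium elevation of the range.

1.13 km

By Archimedes' principle applied to the lithosphere: ρ_c h = (ρ_m − ρ_c) r.
h = r (ρ_m − ρ_c) / ρ_c = 5.193 km × (3.36 − 2.76) / 2.76 = 1.13 km.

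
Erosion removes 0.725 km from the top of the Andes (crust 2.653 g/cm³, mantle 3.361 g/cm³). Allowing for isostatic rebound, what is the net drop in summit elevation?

Rebound u = e ρ_c/ρ_m = 0.725 km × 2.653/3.361 = 0.5723 km.
Net surface drop = e − u = 0.725 km − 0.5723 km = e (ρ_m − ρ_c)/ρ_m = 0.153 km.

0.153 km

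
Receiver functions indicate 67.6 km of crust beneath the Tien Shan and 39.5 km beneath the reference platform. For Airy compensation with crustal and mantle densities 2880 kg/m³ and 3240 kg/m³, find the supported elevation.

3.12 km

Excess crust Δ = 67.6 km − 39.5 km = 28.1 km, split between elevation h and root r with h + r = Δ.
Airy balance ρ_c h = (ρ_m − ρ_c) r gives r = h ρ_c/(ρ_m − ρ_c), so h (1 + ρ_c/(ρ_m − ρ_c)) = Δ, i.e. h = Δ (ρ_m − ρ_c)/ρ_m.
h = 28.1 km × 360/3240 = 3.12 km.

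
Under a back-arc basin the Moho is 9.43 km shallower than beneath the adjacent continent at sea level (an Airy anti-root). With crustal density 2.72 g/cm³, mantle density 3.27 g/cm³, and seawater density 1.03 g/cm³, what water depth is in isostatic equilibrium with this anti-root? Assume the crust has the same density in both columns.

Replacing a thickness d of crust by seawater at the top must be balanced by replacing crust with mantle at the base: d (ρ_c − ρ_w) = a (ρ_m − ρ_c).
d = a (ρ_m − ρ_c)/(ρ_c − ρ_w) = 9.43 km × 0.55/1.69 = 3.07 km.

3.07 km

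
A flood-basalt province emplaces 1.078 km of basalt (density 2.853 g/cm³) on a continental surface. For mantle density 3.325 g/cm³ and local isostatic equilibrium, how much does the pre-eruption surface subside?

0.925 km

Subaerial loading: s = t ρ_load / ρ_m.
s = 1.078 km × 2.853/3.325 = 0.925 km.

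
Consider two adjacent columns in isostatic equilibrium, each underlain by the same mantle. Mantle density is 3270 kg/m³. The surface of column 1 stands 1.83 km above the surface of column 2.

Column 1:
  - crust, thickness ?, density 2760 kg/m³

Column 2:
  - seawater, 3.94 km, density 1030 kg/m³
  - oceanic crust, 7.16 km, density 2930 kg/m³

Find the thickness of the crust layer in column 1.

33.8 km

Take the compensation level at the base of the deeper column (depth z_c below the surface of column 1) and equate Σ ρ_i t_i down to z_c; mantle fills any gap and the z_c terms cancel.
Column 1: x×2760 + (z_c − 0 − x)×3270
Column 2: 1.83×0 + 3.94×1030 + 7.16×2930 + (z_c − 1.83 − 11.1)×3270
The z_c×3270 term appears on both sides and cancels. Collect the known terms of each column as K = Σ(ρt)_known − 3270 × (depth of known layers): K_1 = 0 − 3270×0 = 0; K_2 = 25037 − 3270×(1.83 + 11.1) = −17244.1.
Balance: K_1 − x×(3270 − 2760) = K_2, so x = (K_1 − K_2)/(3270 − 2760) = 17244.1/510 = 33.8 km.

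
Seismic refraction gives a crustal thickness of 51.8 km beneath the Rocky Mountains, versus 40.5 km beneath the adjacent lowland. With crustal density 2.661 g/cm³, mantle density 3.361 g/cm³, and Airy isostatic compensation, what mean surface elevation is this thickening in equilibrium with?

Excess crust Δ = 51.8 km − 40.5 km = 11.3 km, split between elevation h and root r with h + r = Δ.
Airy balance ρ_c h = (ρ_m − ρ_c) r gives r = h ρ_c/(ρ_m − ρ_c), so h (1 + ρ_c/(ρ_m − ρ_c)) = Δ, i.e. h = Δ (ρ_m − ρ_c)/ρ_m.
h = 11.3 km × 0.7/3.361 = 2.35 km.

2.35 km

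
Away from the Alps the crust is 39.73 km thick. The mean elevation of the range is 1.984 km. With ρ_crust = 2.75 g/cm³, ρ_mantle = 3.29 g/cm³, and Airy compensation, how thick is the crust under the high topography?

Root depth r = h ρ_c / (ρ_m − ρ_c) = 1.984 km × 2.75 / 0.54 = 10.1 km.
Total thickness = T + h + r = 39.73 km + 1.984 km + 10.1 km = 51.8 km.

51.8 km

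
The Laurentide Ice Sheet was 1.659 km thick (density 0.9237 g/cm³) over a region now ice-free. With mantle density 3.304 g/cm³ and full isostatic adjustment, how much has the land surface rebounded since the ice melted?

Removing the load lets mantle flow back in; uplift u satisfies ρ_ice t = ρ_m u.
u = t ρ_ice/ρ_m = 1.659 km × 0.9237/3.304 = 0.464 km.

0.464 km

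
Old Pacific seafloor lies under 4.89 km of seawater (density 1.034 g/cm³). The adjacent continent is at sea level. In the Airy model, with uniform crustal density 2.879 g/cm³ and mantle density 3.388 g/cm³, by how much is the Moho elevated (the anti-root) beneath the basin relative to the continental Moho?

For local isostatic compensation: replacing crust with seawater at the top is compensated by replacing crust with mantle at the base: d (ρ_c − ρ_w) = a (ρ_m − ρ_c).
a = d (ρ_c − ρ_w)/(ρ_m − ρ_c) = 4.89 km × 1.845/0.509 = 17.7 km.

17.7 km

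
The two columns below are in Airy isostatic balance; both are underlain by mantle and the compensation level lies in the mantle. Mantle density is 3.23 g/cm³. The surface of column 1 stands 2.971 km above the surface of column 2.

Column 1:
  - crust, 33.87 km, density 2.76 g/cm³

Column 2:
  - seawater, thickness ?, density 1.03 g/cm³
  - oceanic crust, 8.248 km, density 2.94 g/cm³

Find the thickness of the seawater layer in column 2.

Take the compensation level at the base of the deeper column (depth z_c below the surface of column 1) and equate Σ ρ_i t_i down to z_c; mantle fills any gap and the z_c terms cancel.
Column 1: 33.87×2.76 + (z_c − 33.87)×3.23
Column 2: 2.971×0 + x×1.03 + 8.248×2.94 + (z_c − 2.971 − 8.248 − x)×3.23
The z_c×3.23 term appears on both sides and cancels. Collect the known terms of each column as K = Σ(ρt)_known − 3.23 × (depth of known layers): K_1 = 93.4812 − 3.23×33.87 = −15.9189; K_2 = 24.24912 − 3.23×(2.971 + 8.248) = −11.98825.
Balance: K_1 = K_2 − x×(3.23 − 1.03), so x = (K_2 − K_1)/(3.23 − 1.03) = 3.93065/2.2 = 1.79 km.

1.79 km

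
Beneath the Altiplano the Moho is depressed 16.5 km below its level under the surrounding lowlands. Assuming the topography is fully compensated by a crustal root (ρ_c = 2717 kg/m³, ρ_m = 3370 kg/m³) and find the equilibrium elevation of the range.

3.97 km

Isostatic balance requires: ρ_c h = (ρ_m − ρ_c) r.
h = r (ρ_m − ρ_c) / ρ_c = 16.5 km × (3370 − 2717) / 2717 = 3.97 km.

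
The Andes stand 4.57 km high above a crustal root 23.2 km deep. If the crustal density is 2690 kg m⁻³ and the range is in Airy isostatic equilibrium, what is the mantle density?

Airy balance: ρ_c h = (ρ_m − ρ_c) r → ρ_m = ρ_c (1 + h/r).
ρ_m = 2690 × (1 + 4.57 km/23.2 km) = 3220 kg m⁻³.

3220 kg m⁻³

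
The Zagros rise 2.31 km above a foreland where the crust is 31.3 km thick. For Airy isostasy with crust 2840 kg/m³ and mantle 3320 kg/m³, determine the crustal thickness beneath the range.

Root depth r = h ρ_c / (ρ_m − ρ_c) = 2.31 km × 2840 / 480 = 13.67 km.
Total thickness = T + h + r = 31.3 km + 2.31 km + 13.67 km = 47.3 km.

47.3 km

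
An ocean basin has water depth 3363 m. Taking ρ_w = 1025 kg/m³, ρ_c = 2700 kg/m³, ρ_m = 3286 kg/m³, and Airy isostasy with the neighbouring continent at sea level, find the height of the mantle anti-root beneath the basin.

In Airy isostatic equilibrium: replacing crust with seawater at the top is compensated by replacing crust with mantle at the base: d (ρ_c − ρ_w) = a (ρ_m − ρ_c).
a = d (ρ_c − ρ_w)/(ρ_m − ρ_c) = 3363 m × 1675/586 = 9610 m.

9610 m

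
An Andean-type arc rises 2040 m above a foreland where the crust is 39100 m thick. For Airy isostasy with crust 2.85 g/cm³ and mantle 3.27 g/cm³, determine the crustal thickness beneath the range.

Root depth r = h ρ_c / (ρ_m − ρ_c) = 2040 m × 2.85 / 0.42 = 13840 m.
Total thickness = T + h + r = 39100 m + 2040 m + 13840 m = 55000 m.

55000 m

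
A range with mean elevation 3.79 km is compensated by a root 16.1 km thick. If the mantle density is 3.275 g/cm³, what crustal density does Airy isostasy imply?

ρ_c h = (ρ_m − ρ_c) r → ρ_c (h + r) = ρ_m r → ρ_c = ρ_m r / (h + r).
ρ_c = 3.275 × 16.1 km / (3.79 km + 16.1 km) = 2.65 g/cm³.

2.65 g/cm³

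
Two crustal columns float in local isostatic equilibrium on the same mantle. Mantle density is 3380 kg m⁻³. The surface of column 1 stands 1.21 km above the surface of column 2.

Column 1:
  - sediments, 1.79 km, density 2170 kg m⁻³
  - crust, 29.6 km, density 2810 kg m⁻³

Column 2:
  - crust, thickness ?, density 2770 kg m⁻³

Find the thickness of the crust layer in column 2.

Take the compensation level at the base of the deeper column (depth z_c below the surface of column 1) and equate Σ ρ_i t_i down to z_c; mantle fills any gap and the z_c terms cancel.
Column 1: 1.79×2170 + 29.6×2810 + (z_c − 31.39)×3380
Column 2: 1.21×0 + x×2770 + (z_c − 1.21 − 0 − x)×3380
The z_c×3380 term appears on both sides and cancels. Collect the known terms of each column as K = Σ(ρt)_known − 3380 × (depth of known layers): K_1 = 87060.3 − 3380×31.39 = −19037.9; K_2 = 0 − 3380×(1.21 + 0) = −4089.8.
Balance: K_1 = K_2 − x×(3380 − 2770), so x = (K_2 − K_1)/(3380 − 2770) = 14948.1/610 = 24.5 km.

24.5 km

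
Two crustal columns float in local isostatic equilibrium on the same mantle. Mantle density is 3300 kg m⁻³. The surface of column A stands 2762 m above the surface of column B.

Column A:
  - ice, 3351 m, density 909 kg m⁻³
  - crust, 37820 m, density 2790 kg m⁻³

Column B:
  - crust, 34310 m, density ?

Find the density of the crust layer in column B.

2770 kg m⁻³

Take the compensation level at the base of the deeper column (depth z_c below the surface of column A) and equate Σ ρ_i t_i down to z_c; mantle fills any gap and the z_c terms cancel.
Column A: 3351×909 + 37820×2790 + (z_c − 41171)×3300
Column B: 2762×0 + 34310×ρ + (z_c − 2762 − 34310)×3300
The z_c×3300 term appears on both sides and cancels. Collect the known terms of each column as K = Σ(ρt)_known − 3300 × (depth of known layers): K_A = 108563859 − 3300×41171 = −27300441; K_B = 0 − 3300×(2762 + 34310) = −122337600.
Balance: K_A = K_B + 34310×ρ, so ρ = (K_A − K_B)/34310 = 95037200/34310 = 2770 kg m⁻³.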